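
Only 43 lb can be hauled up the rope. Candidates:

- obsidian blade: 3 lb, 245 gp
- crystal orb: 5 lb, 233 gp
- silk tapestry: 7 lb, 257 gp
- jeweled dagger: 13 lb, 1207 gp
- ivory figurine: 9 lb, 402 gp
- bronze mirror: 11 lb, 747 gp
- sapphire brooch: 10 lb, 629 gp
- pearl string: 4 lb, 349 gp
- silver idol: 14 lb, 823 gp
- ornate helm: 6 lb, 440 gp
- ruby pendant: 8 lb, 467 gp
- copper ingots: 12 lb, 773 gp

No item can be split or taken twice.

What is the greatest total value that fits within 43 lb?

Taking the top-ratio items first gives obsidian blade + crystal orb + jeweled dagger + bronze mirror + pearl string + ornate helm for 3221 (42 lb).
Replace crystal orb and ornate helm with copper ingots: the trade gains 100 net, giving 3321 at 43 lb.

3321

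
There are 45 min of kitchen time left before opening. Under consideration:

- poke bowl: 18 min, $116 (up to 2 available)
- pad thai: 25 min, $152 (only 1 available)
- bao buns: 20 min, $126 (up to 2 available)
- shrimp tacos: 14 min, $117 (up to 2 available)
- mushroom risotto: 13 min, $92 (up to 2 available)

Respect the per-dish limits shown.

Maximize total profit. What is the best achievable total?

326

Ranking by ratio (profit/min): shrimp tacos 8.36, mushroom risotto 7.08, poke bowl 6.44.
Taking 2×shrimp tacos + mushroom risotto: 41 min used, 326 in profit.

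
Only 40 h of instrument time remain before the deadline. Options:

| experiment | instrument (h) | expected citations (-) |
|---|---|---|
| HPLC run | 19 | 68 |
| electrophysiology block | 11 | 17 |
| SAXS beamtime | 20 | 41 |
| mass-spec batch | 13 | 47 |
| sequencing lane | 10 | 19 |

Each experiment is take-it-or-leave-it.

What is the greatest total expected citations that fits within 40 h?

115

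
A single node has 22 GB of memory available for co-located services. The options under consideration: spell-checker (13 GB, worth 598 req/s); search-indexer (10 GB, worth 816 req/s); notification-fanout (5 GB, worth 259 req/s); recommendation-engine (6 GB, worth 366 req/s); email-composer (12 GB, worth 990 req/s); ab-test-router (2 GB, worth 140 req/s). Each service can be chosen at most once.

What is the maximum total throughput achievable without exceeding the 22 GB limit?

Ranking by ratio (throughput/GB): email-composer 82.50, search-indexer 81.60, ab-test-router 70.00, recommendation-engine 61.00.
Best packing: search-indexer + email-composer — 22 GB, 1806 total.
The closest alternative, recommendation-engine + email-composer + ab-test-router, reaches only 1496.

1806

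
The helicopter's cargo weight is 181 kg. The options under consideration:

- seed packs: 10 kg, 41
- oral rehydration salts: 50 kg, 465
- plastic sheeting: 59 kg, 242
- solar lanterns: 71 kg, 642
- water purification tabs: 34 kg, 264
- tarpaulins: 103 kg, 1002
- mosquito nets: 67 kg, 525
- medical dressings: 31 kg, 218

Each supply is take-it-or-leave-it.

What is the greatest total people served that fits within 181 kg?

1644

Taking the top-ratio supplies first gives seed packs + oral rehydration salts + tarpaulins for 1508 (163 kg).
Replace seed packs and oral rehydration salts with solar lanterns: the trade gains 136 net, giving 1644 at 174 kg.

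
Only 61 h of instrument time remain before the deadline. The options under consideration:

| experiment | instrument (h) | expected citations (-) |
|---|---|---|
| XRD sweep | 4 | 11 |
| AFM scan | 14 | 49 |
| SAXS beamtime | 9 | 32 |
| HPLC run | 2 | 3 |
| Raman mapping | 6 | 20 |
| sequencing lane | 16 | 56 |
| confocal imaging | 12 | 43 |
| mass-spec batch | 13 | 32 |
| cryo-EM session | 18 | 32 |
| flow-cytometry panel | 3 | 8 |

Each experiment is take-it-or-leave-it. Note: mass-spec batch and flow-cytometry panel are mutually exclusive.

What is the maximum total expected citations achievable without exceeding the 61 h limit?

211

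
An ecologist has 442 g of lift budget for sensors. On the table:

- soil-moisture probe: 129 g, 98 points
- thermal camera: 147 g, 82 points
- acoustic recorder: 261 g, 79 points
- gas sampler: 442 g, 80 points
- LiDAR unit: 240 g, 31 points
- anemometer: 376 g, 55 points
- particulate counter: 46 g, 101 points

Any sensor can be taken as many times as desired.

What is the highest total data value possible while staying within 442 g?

909

Taking 9×particulate counter: 414 g used, 909 in data value.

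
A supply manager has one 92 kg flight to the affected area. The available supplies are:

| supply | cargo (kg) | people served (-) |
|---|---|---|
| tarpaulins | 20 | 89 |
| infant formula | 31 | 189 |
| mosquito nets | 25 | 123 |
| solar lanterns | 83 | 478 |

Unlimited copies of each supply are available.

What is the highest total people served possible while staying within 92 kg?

Density check — infant formula 6.10, solar lanterns 5.76, mosquito nets 4.92, tarpaulins 4.45 are the best per kg.
Taking 2×infant formula + mosquito nets: 87 kg used, 501 in people served.
Every other selection either busts 92 kg or fails to beat 501.

501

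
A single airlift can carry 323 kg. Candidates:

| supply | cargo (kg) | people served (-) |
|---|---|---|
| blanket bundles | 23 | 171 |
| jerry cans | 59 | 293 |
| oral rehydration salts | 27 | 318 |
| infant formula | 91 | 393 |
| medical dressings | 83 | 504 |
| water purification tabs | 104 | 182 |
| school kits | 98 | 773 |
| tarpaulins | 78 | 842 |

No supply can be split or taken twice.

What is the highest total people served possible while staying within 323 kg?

2608

By people served per kg: oral rehydration salts 11.78, tarpaulins 10.79, school kits 7.89, blanket bundles 7.43 lead.
Best packing: blanket bundles + oral rehydration salts + medical dressings + school kits + tarpaulins — 309 kg, 2608 total.
That's the maximum — no swap from here does better than 2608.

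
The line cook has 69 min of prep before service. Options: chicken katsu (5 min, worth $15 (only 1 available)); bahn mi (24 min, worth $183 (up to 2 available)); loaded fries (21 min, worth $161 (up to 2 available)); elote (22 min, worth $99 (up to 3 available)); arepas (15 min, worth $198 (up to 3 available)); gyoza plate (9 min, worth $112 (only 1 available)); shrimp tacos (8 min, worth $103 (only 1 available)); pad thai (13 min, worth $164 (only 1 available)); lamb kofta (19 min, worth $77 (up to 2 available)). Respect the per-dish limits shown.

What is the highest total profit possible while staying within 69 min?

By profit per min: arepas 13.20, shrimp tacos 12.88, pad thai 12.62, gyoza plate 12.44 lead.
A density-first pass picks 3×arepas + shrimp tacos + pad thai — 861 at 66 min.
The 8 min tied up in shrimp tacos is better spent on gyoza plate — total rises to 870 (67 min).

870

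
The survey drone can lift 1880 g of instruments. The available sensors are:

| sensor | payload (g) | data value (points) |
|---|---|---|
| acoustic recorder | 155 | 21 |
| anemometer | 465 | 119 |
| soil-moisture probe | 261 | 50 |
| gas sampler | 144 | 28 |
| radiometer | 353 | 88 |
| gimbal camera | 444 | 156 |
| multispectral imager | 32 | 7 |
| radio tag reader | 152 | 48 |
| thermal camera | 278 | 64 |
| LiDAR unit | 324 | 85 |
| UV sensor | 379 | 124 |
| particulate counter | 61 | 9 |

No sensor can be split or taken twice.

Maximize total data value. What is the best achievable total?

548

The ratio ordering already packs tightly: anemometer + gimbal camera + multispectral imager + radio tag reader + LiDAR unit + UV sensor + particulate counter, 1857 g, 548.
The closest alternative, anemometer + radiometer + gimbal camera + radio tag reader + UV sensor + particulate counter, reaches only 544.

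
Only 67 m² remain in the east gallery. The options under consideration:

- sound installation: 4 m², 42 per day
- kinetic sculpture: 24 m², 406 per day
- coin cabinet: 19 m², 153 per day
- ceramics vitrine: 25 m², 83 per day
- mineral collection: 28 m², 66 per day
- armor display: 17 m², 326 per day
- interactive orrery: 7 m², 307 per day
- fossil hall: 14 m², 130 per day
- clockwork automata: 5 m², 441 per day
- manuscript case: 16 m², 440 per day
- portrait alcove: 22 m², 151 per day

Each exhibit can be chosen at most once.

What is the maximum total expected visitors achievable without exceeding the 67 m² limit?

1724

Taking the top-ratio exhibits first gives sound installation + armor display + interactive orrery + fossil hall + clockwork automata + manuscript case for 1686 (63 m²).
Replace sound installation and armor display with kinetic sculpture: the trade gains 38 net, giving 1724 at 66 m².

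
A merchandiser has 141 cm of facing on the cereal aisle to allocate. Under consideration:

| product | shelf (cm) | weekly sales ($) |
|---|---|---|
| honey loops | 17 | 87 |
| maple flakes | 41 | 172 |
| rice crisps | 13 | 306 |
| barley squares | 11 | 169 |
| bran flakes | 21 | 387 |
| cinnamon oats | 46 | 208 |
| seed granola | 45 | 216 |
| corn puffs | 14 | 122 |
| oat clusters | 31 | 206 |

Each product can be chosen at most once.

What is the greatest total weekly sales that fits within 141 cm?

Ranking by ratio (weekly sales/cm): rice crisps 23.54, bran flakes 18.43, barley squares 15.36, corn puffs 8.71.
A density-first pass picks honey loops + rice crisps + barley squares + bran flakes + corn puffs + oat clusters — 1277 at 107 cm.
The 17 cm tied up in honey loops is better spent on seed granola — total rises to 1406 (135 cm).

1406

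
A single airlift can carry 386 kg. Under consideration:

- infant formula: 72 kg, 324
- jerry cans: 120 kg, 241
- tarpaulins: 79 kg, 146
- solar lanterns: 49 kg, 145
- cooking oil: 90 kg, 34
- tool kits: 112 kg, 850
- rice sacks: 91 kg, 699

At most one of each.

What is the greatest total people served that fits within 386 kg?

By people served per kg: rice sacks 7.68, tool kits 7.59, infant formula 4.50 lead.
The ratio heuristic lands on infant formula + solar lanterns + tool kits + rice sacks (2018) but leaves 62 kg idle.
Replace solar lanterns with tarpaulins: the trade gains 1 net, giving 2019 at 354 kg.
The spare 32 kg is too small for any remaining supply, and no exchange beats 2019.

2019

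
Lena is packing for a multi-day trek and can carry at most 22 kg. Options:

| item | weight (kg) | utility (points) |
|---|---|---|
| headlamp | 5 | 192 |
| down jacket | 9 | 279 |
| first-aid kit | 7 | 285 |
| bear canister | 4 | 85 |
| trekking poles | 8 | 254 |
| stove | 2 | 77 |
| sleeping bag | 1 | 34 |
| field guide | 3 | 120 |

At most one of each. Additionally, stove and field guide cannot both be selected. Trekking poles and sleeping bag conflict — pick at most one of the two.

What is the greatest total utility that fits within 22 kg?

808

Best packing: headlamp + first-aid kit + trekking poles + stove — 22 kg, 808 total.
Next best is headlamp + down jacket + first-aid kit + sleeping bag at 790 (22 kg) — short by 18.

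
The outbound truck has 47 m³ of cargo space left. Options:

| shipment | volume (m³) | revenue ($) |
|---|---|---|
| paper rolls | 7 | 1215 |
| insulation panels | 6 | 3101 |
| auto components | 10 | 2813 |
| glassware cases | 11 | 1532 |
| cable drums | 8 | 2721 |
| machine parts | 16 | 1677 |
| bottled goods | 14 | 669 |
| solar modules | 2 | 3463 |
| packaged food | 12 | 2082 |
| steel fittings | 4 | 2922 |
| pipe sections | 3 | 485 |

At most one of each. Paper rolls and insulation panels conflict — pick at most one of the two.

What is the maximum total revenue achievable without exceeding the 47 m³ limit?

17587

Insulation panels + auto components + cable drums + solar modules + packaged food + steel fittings + pipe sections uses 45 of the 47 m³ and totals 17587.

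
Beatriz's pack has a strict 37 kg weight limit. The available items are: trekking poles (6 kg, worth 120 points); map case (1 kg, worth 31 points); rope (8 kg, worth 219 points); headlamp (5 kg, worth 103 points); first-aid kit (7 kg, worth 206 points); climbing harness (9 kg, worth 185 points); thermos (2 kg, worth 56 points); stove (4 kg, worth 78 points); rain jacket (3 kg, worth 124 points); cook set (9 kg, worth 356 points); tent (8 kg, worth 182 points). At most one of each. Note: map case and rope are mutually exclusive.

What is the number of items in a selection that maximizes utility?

Best achievable utility is 1143.
One optimal bundle: rope + first-aid kit + thermos + rain jacket + cook set + tent (37 kg).
All optima have 6 items.

6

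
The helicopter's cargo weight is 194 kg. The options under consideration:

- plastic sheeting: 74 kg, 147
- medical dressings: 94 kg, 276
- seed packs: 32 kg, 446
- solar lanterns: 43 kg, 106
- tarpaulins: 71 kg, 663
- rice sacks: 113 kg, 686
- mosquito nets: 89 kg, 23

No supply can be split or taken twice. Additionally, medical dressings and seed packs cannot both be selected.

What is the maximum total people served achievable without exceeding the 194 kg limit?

1349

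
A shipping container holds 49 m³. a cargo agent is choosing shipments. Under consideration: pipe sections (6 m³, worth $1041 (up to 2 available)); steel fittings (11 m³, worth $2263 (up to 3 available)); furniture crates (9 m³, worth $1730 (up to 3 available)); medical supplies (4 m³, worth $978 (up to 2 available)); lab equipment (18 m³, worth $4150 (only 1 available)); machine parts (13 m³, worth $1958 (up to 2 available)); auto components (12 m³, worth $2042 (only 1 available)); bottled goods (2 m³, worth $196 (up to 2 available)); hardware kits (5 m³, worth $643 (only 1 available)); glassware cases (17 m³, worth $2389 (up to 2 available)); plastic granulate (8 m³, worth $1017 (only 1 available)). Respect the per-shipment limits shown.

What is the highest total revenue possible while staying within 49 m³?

2×steel fittings + 2×medical supplies + lab equipment uses 48 of the 49 m³ and totals 10632.
The spare 1 m³ is too small for any remaining shipment, and no exchange beats 10632.

10632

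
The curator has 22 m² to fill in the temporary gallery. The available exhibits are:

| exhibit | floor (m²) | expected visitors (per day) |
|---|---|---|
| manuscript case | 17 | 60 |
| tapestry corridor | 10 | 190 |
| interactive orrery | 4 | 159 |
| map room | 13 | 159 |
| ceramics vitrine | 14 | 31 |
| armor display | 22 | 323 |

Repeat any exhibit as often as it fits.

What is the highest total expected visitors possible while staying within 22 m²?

Ranking by ratio (expected visitors/m²): interactive orrery 39.75, tapestry corridor 19.00, armor display 14.68, map room 12.23.
Best packing: 5×interactive orrery — 20 m², 795 total.

795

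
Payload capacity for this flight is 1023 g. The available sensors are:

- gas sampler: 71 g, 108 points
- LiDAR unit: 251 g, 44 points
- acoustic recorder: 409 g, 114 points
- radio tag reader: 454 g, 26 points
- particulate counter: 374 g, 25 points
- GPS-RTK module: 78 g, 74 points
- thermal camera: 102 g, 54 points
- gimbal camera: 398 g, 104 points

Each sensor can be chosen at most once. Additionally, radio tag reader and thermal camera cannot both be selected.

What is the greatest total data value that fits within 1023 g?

400

Greedy by ratio would take gas sampler + LiDAR unit + acoustic recorder + GPS-RTK module + thermal camera: 911 g used, total 394.
Dropping LiDAR unit and thermal camera frees 353 g; slotting in gimbal camera (398 g) lifts the total to 400 at 956 g.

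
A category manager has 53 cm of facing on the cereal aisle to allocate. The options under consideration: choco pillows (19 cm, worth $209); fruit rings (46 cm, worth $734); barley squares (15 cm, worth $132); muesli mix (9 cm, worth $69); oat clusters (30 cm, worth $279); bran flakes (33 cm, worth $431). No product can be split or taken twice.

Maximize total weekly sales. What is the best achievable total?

734

Ranking by ratio (weekly sales/cm): fruit rings 15.96, bran flakes 13.06, choco pillows 11.00.
Fruit rings uses 46 of the 53 cm and totals 734.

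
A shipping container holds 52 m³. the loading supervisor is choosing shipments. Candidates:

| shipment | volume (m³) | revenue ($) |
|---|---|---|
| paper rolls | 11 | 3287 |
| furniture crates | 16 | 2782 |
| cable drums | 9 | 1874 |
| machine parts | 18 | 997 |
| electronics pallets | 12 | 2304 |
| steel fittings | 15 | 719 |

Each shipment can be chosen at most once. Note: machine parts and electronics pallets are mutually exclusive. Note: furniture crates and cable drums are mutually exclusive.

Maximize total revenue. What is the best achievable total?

Density check — paper rolls 298.82, cable drums 208.22, electronics pallets 192.00, furniture crates 173.88 are the best per m³.
Paper rolls + furniture crates + electronics pallets uses 39 of the 52 m³ and totals 8373.
The closest alternative, paper rolls + cable drums + electronics pallets + steel fittings, reaches only 8184.

8373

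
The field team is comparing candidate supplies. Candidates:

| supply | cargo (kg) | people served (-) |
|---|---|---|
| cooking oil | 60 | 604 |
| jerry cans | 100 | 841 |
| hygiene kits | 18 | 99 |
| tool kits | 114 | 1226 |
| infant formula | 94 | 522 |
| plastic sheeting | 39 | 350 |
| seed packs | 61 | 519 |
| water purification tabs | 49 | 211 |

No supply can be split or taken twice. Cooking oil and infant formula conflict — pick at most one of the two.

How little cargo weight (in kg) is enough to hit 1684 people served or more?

Look for the lowest-cargo combination reaching 1684.
cooking oil + tool kits reaches 1830 using 174 kg.
Below 174 kg the best achievable stays under 1684.

174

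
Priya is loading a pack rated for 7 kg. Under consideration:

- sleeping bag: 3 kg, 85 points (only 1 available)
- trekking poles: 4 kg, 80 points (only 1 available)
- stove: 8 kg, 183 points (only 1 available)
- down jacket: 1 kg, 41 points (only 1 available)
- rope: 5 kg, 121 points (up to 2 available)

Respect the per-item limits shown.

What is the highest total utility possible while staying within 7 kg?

165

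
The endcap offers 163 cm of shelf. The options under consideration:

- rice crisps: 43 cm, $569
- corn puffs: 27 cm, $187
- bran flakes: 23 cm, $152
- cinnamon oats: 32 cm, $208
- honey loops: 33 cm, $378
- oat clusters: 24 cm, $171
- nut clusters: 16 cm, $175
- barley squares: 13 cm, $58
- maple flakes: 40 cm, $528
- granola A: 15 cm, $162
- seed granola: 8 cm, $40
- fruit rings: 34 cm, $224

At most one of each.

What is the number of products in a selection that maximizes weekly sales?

The maximum weekly sales within 163 cm is 1870.
For example rice crisps + honey loops + nut clusters + barley squares + maple flakes + granola A achieves it, using 160 cm.
All optima have 6 products.

6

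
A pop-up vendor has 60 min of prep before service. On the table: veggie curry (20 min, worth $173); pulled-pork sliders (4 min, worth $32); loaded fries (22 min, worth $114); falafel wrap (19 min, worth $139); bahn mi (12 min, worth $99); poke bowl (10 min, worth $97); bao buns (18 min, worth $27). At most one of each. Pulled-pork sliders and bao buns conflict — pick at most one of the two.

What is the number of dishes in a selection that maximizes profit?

The maximum profit within 60 min is 443.
veggie curry + pulled-pork sliders + falafel wrap + bahn mi hits 443 at 55 min.
All optima have 4 dishes.

4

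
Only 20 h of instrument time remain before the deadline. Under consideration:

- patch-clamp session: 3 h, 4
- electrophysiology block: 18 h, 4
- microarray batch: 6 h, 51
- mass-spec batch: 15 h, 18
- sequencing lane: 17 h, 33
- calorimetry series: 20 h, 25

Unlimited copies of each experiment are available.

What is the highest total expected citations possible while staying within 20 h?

The ratio ordering already packs tightly: 3×microarray batch, 18 h, 153.
The spare 2 h is too small for any remaining experiment, and no exchange beats 153.

153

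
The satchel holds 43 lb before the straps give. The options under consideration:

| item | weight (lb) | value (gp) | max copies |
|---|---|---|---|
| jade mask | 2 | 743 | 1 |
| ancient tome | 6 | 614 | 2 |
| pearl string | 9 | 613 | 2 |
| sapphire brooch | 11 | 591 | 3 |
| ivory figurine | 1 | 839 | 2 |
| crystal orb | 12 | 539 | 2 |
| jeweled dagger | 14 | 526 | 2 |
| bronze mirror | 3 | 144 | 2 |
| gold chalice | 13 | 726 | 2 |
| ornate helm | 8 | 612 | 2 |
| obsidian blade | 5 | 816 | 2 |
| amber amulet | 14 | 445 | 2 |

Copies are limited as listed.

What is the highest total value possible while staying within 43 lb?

Filling by ratio: jade mask + 2×ancient tome + 2×ivory figurine + 2×ornate helm + 2×obsidian blade for 6505, with 1 lb left unused.
Replace ornate helm with pearl string: the trade gains 1 net, giving 6506 at 43 lb.
Nothing else within 43 lb beats 6506.

6506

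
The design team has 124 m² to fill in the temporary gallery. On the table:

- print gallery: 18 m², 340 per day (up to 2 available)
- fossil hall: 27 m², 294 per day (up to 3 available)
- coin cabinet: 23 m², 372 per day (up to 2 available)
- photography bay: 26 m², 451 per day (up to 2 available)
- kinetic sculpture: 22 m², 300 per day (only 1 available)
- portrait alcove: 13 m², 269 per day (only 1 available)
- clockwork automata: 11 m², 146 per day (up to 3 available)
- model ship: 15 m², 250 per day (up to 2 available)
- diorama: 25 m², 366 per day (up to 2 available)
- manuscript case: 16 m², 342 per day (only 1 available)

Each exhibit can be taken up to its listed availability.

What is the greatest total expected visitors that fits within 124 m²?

2242

Greedy by ratio would take 2×print gallery + 2×photography bay + portrait alcove + manuscript case: 117 m² used, total 2193.
The 26 m² tied up in photography bay is better spent on 2×model ship — total rises to 2242 (121 m²).
The spare 3 m² is too small for any remaining exhibit, and no exchange beats 2242.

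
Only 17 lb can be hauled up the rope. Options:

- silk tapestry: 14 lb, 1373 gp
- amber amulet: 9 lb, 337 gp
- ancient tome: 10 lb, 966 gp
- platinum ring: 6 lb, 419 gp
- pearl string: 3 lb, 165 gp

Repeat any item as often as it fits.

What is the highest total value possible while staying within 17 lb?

Best packing: silk tapestry + pearl string — 17 lb, 1538 total.

1538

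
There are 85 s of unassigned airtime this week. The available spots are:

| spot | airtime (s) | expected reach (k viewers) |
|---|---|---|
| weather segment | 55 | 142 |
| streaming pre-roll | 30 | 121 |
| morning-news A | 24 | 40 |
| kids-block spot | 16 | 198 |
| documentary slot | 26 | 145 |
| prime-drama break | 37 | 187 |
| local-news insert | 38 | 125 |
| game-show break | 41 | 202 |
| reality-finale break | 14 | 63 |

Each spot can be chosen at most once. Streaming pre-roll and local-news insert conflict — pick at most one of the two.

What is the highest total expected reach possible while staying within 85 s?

545

Ranking by ratio (expected reach/s): kids-block spot 12.38, documentary slot 5.58, prime-drama break 5.05, game-show break 4.93.
The ratio heuristic lands on kids-block spot + documentary slot + prime-drama break (530) but leaves 6 s idle.
Replace prime-drama break with game-show break: the trade gains 15 net, giving 545 at 83 s.
The closest alternative, kids-block spot + documentary slot + prime-drama break, reaches only 530.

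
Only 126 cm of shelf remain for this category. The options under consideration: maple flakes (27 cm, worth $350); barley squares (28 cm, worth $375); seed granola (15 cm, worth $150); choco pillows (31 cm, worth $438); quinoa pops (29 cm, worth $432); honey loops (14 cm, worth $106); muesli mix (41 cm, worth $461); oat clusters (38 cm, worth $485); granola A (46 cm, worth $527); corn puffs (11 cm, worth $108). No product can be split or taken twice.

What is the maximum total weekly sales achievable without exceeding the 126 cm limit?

Taking the top-ratio products first gives maple flakes + barley squares + choco pillows + quinoa pops + corn puffs for 1703 (126 cm).
Dropping maple flakes and corn puffs frees 38 cm; slotting in oat clusters (38 cm) lifts the total to 1730 at 126 cm.
Every other selection either busts 126 cm or fails to beat 1730.

1730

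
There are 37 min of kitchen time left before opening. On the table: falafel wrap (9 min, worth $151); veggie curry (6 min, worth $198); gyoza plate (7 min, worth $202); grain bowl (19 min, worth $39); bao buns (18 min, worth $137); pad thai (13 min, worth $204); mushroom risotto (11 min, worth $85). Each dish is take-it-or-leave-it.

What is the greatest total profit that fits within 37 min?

755

The ratio ordering already packs tightly: falafel wrap + veggie curry + gyoza plate + pad thai, 35 min, 755.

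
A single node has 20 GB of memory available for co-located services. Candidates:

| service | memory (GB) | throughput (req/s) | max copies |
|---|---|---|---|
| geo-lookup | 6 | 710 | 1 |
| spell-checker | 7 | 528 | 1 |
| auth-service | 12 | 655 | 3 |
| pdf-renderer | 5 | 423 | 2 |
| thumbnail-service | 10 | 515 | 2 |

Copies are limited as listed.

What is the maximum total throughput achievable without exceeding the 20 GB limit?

Greedy by ratio would take geo-lookup + 2×pdf-renderer: 16 GB used, total 1556.
Dropping pdf-renderer frees 5 GB; slotting in spell-checker (7 GB) lifts the total to 1661 at 18 GB.
The spare 2 GB is too small for any remaining service, and no exchange beats 1661.

1661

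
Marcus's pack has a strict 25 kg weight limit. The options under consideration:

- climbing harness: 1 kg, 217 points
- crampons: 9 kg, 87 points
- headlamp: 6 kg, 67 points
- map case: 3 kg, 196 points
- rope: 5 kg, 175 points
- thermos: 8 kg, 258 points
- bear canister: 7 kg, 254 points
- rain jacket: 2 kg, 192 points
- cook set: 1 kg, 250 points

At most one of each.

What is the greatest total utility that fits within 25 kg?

1367

Taking the top-ratio items first gives climbing harness + headlamp + map case + rope + bear canister + rain jacket + cook set for 1351 (25 kg).
Replace headlamp and rope with thermos: the trade gains 16 net, giving 1367 at 22 kg.
Runner-up climbing harness + headlamp + map case + rope + bear canister + rain jacket + cook set tops out at 1351.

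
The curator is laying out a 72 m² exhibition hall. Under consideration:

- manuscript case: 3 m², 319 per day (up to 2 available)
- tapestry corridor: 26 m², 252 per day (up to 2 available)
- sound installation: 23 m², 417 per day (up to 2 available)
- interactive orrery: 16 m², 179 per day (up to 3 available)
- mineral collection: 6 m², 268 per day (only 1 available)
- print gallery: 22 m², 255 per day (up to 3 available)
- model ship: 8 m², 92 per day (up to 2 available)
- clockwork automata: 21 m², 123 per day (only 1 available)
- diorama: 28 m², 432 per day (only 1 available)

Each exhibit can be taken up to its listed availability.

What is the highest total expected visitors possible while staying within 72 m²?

A density-first pass picks 2×manuscript case + 2×sound installation + mineral collection + model ship — 1832 at 66 m².
Replace sound installation with diorama: the trade gains 15 net, giving 1847 at 71 m².
No other feasible combination exceeds 1847.

1847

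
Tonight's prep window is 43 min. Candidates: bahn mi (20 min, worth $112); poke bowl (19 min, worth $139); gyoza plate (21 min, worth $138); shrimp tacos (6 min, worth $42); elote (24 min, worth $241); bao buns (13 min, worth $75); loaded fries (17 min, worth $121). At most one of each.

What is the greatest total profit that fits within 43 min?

Ranking by ratio (profit/min): elote 10.04, poke bowl 7.32, loaded fries 7.12, shrimp tacos 7.00.
The ratio ordering already packs tightly: poke bowl + elote, 43 min, 380.
An exhaustive check of the 128 subsets confirms 380.

380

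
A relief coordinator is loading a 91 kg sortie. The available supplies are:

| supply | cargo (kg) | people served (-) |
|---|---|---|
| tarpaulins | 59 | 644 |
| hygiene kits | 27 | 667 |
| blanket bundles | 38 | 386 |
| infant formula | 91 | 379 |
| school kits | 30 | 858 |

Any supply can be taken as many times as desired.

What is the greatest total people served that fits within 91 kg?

3×school kits uses 90 of the 91 kg and totals 2574.

2574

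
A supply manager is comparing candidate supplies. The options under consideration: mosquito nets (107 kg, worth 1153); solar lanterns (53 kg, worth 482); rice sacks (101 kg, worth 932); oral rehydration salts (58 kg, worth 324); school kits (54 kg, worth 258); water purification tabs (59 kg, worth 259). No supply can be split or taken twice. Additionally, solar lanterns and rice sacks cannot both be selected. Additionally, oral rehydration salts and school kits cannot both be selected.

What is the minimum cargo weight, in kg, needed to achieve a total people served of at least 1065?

107

Need the lightest bundle worth ≥ 1065.
mosquito nets reaches 1153 using 107 kg.
Any bundle with less than 107 kg falls short of 1065.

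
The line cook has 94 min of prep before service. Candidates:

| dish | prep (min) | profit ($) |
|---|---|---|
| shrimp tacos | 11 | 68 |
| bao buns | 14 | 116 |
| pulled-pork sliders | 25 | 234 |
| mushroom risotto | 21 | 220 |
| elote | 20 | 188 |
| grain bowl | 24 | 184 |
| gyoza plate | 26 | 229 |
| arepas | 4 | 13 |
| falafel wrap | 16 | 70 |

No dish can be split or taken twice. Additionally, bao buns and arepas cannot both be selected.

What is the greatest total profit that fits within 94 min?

By profit per min: mushroom risotto 10.48, elote 9.40, pulled-pork sliders 9.36 lead.
The ratio ordering already packs tightly: pulled-pork sliders + mushroom risotto + elote + gyoza plate, 92 min, 871.
The closest alternative, pulled-pork sliders + mushroom risotto + elote + grain bowl + arepas, reaches only 839.

871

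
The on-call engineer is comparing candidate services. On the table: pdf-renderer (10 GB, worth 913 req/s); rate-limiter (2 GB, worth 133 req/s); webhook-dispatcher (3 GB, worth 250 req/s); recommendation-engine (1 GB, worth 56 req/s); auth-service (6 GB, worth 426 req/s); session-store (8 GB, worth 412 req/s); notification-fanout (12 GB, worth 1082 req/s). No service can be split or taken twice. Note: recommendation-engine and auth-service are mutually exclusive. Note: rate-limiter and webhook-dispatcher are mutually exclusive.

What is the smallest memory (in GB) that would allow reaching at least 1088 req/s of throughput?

13

Minimise GB subject to total throughput ≥ 1088.
Taking pdf-renderer + webhook-dispatcher gives 1163 (≥ 1088) for 13 GB.
No combination under 13 GB hits 1088.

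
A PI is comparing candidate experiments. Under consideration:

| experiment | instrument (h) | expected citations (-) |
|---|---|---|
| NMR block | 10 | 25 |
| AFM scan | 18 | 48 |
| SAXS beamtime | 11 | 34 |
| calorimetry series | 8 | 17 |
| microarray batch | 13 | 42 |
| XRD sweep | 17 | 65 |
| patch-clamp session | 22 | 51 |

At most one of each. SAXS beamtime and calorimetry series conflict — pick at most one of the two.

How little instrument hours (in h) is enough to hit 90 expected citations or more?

27

Look for the lowest-instrument combination reaching 90.
NMR block + XRD sweep: 90 expected citations at 27 h.
Below 27 h the best achievable stays under 90.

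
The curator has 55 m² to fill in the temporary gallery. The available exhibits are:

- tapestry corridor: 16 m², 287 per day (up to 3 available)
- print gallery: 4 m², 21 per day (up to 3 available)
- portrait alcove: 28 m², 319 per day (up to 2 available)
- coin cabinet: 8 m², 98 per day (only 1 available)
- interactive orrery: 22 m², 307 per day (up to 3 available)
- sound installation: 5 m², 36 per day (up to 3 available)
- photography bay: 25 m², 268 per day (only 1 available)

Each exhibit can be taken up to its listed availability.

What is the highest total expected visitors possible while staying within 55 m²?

897

The ratio ordering already packs tightly: 3×tapestry corridor + sound installation, 53 m², 897.
No other feasible combination exceeds 897.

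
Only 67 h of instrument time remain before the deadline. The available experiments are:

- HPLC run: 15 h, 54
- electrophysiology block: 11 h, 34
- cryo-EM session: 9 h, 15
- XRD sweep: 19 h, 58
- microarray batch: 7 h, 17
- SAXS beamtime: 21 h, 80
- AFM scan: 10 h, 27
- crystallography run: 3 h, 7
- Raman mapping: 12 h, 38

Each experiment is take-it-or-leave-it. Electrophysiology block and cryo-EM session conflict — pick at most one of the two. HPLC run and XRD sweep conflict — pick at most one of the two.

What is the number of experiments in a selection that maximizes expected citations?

The maximum expected citations within 67 h is 223.
For example HPLC run + electrophysiology block + microarray batch + SAXS beamtime + Raman mapping achieves it, using 66 h.
Any selection reaching 223 contains exactly 5 experiments.

5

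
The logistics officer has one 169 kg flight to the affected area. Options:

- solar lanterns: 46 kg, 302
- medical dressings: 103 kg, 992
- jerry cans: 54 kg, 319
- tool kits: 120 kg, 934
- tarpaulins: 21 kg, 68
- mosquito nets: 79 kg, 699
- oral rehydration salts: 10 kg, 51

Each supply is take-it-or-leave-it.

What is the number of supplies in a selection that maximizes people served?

Optimal total is 1362.
One optimal bundle: medical dressings + jerry cans + oral rehydration salts (167 kg).
Any selection reaching 1362 contains exactly 3 supplies.

3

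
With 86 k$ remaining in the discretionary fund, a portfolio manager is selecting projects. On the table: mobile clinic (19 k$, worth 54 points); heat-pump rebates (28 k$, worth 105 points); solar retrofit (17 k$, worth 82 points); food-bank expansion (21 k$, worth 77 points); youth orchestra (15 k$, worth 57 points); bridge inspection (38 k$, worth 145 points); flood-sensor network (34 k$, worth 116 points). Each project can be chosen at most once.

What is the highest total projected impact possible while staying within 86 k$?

By projected impact per k$: solar retrofit 4.82, bridge inspection 3.82, youth orchestra 3.80, heat-pump rebates 3.75 lead.
Greedy by ratio would take solar retrofit + youth orchestra + bridge inspection: 70 k$ used, total 284.
The 15 k$ tied up in youth orchestra is better spent on heat-pump rebates — total rises to 332 (83 k$).
Every other selection either busts 86 k$ or fails to beat 332.

332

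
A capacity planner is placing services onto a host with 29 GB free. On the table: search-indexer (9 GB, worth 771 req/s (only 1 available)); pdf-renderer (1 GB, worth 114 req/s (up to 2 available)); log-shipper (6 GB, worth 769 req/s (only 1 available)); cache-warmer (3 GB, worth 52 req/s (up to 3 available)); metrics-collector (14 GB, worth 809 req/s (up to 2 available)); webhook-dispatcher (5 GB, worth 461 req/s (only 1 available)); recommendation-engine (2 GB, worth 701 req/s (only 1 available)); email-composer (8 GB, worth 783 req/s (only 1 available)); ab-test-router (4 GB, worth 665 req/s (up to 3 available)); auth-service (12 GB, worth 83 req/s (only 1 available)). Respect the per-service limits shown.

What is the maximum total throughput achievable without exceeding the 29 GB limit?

4362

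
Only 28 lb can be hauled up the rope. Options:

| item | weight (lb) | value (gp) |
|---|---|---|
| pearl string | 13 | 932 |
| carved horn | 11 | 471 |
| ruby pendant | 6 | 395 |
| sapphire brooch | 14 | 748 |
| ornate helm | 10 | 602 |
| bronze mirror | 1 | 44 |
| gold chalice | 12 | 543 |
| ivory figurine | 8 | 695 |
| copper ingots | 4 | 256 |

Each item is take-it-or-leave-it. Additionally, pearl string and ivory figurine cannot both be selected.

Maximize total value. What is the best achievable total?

Taking ruby pendant + ornate helm + ivory figurine + copper ingots: 28 lb used, 1948 in value.

1948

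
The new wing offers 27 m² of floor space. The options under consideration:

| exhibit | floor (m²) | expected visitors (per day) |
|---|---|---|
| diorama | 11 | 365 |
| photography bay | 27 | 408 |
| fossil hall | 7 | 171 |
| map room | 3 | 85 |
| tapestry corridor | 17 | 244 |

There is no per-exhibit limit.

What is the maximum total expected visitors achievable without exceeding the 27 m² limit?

815

2×diorama + map room uses 25 of the 27 m² and totals 815.
That's the maximum — no swap from here does better than 815.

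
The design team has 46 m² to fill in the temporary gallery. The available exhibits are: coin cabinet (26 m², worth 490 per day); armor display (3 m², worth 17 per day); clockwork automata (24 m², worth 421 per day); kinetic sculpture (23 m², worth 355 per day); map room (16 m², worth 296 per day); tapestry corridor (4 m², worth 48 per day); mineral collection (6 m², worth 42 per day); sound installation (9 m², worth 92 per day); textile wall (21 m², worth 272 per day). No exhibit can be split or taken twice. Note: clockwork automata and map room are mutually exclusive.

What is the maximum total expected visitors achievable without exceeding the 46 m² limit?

Best packing: coin cabinet + map room + tapestry corridor — 46 m², 834 total.
Next best is coin cabinet + armor display + map room at 803 (45 m²) — short by 31.

834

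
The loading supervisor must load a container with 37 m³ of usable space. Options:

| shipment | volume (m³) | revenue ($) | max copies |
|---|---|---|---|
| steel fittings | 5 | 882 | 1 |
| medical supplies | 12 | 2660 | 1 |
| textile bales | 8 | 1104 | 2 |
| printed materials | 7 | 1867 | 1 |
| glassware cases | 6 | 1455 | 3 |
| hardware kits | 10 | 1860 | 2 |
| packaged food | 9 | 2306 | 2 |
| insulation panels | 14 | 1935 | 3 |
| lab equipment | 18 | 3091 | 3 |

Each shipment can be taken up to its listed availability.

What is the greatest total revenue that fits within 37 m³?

By revenue per m³: printed materials 266.71, packaged food 256.22, glassware cases 242.50, medical supplies 221.67 lead.
Printed materials + 2×glassware cases + 2×packaged food uses 37 of the 37 m³ and totals 9389.

9389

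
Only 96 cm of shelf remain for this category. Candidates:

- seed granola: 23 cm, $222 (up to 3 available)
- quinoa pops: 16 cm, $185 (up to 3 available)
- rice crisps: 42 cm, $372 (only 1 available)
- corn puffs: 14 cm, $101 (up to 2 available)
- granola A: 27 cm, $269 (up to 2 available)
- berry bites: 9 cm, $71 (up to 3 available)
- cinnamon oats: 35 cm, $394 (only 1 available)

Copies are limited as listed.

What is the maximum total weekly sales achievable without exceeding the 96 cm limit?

By weekly sales per cm: quinoa pops 11.56, cinnamon oats 11.26, granola A 9.96 lead.
Taking the top-ratio products first gives 3×quinoa pops + berry bites + cinnamon oats for 1020 (92 cm).
Dropping quinoa pops and berry bites frees 25 cm; slotting in granola A (27 cm) lifts the total to 1033 at 94 cm.
No other feasible combination exceeds 1033.

1033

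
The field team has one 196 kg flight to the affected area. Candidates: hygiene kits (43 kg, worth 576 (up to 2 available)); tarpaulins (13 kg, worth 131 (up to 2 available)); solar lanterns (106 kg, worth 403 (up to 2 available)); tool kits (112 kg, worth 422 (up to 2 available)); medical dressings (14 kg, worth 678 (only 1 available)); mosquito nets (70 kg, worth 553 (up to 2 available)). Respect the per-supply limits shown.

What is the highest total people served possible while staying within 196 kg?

Taking 2×hygiene kits + 2×tarpaulins + medical dressings + mosquito nets: 196 kg used, 2645 in people served.
That's the maximum — no swap from here does better than 2645.

2645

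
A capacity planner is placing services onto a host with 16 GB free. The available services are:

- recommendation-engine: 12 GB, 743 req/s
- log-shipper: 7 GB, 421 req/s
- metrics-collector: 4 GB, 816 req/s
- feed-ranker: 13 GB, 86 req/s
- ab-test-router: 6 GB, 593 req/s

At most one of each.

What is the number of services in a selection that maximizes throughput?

Best achievable throughput is 1559.
recommendation-engine + metrics-collector hits 1559 at 16 GB.
Every optimal selection uses 2 services.

2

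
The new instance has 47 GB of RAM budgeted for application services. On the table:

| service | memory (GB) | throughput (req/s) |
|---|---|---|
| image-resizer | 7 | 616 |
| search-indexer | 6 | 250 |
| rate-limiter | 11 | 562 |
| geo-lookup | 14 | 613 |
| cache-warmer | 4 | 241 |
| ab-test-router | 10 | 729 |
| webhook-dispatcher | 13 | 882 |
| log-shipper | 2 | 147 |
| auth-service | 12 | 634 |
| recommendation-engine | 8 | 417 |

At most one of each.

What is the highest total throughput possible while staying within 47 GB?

A density-first pass picks image-resizer + cache-warmer + ab-test-router + webhook-dispatcher + log-shipper + recommendation-engine — 3032 at 44 GB.
Replace recommendation-engine with rate-limiter: the trade gains 145 net, giving 3177 at 47 GB.
Next best is image-resizer + cache-warmer + ab-test-router + webhook-dispatcher + auth-service at 3102 (46 GB) — short by 75.

3177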